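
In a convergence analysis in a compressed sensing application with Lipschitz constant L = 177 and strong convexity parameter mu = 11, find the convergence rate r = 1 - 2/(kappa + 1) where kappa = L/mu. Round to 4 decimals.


Step 1: Compute the condition number.
kappa = L/mu = 177/11 = 16.0909
Step 2: Compute the convergence rate.
r = 1 - 2/(kappa + 1) = 1 - 2*mu/(L + mu) = (L - mu)/(L + mu) = 166/188 = 0.883


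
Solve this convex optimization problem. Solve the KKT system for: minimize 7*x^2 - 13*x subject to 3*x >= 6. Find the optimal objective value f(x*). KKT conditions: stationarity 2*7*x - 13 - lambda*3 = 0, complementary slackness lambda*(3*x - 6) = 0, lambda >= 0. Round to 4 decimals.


Step 1: Try lambda = 0 (constraint inactive).
x_unc = 13/(2*7) = 0.9286
Check: 3*0.9286 = 2.7858 < 6 -- violated!
Step 2: Constraint must be active: 3*x = 6
x* = 6/3 = 2.0
lambda = (2*7*2.0 - 13)/3 = 5.0
Step 3: Compute optimal value.
f(x*) = 7*2.0^2 - 13*2.0 = 2.0


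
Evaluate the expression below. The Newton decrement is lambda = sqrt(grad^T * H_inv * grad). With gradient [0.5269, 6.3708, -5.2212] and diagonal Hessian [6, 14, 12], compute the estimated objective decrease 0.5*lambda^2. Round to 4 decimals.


Step 1: H is diagonal, so H^(-1) * g = [0.0878, 0.4551, -0.4351].
Step 2: g^T H^(-1) g = sum_i g_i^2 / H_ii
  = (0.5269)^2/6 + (6.3708)^2/14 + (-5.2212)^2/12
  = 0.0463 + 2.8991 + 2.2717 = 5.2171
Step 3: Objective decrease = 0.5 * g^T H^(-1) g = 2.6085


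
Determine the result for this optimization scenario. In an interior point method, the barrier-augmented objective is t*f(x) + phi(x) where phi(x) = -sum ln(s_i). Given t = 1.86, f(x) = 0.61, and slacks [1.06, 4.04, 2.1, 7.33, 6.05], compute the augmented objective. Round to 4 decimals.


Step 1: Compute log-barrier.
ln values: [0.0583, 1.3962, 0.7419, 1.992, 1.8001]
phi = -(0.0583 + 1.3962 + 0.7419 + 1.992 + 1.8001) = -5.9885
Step 2: Compute augmented objective.
t*f(x) = 1.86*0.61 = 1.1346
Total = 1.1346 - 5.9885 = -4.8539


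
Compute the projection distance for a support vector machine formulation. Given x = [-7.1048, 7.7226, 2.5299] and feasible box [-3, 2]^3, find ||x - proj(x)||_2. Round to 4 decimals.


Project each component onto [-3, 2].
clip(-7.1048) = -3.0, clip(7.7226) = 2.0, clip(2.5299) = 2.0
Projection = [-3.0, 2.0, 2.0]
Squared diffs: [16.8494, 32.7482, 0.2808]
Distance = sqrt(49.8784) = 7.0625


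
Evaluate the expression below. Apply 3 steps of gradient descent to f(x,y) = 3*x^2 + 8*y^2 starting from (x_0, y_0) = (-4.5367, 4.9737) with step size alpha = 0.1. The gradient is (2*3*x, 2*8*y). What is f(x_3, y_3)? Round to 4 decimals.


Gradient descent on f(x,y) = 3*x^2 + 8*y^2.
Starting point: (-4.5367, 4.9737), alpha = 0.1
Step 1: grad_x = 2*3*-4.5367 = -27.2202, grad_y = 2*8*4.9737 = 79.5792
  x_1 = -4.5367 - 0.1*-27.2202 = -1.8147
  y_1 = 4.9737 - 0.1*79.5792 = -2.9842
Step 2: grad_x = 2*3*-1.8147 = -10.8881, grad_y = 2*8*-2.9842 = -47.7475
  x_2 = -1.8147 - 0.1*-10.8881 = -0.7259
  y_2 = -2.9842 - 0.1*-47.7475 = 1.7905
Step 3: grad_x = 2*3*-0.7259 = -4.3552, grad_y = 2*8*1.7905 = 28.6485
  x_3 = -0.7259 - 0.1*-4.3552 = -0.2903
  y_3 = 1.7905 - 0.1*28.6485 = -1.0743
f(-0.2903, -1.0743) = 3*(-0.2903)^2 + 8*(-1.0743)^2 = 9.4862


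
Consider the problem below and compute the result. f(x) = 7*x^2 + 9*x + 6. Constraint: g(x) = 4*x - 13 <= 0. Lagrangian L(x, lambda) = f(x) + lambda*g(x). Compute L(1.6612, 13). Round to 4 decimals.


Step 1: Evaluate f(x).
f(1.6612) = 7*1.6612^2 + 9*1.6612 + 6 = 40.2679
Step 2: Evaluate g(x).
g(1.6612) = 4*1.6612 - 13 = -6.3552
Step 3: Compute Lagrangian.
L = 40.2679 + 13*-6.3552 = -42.3497


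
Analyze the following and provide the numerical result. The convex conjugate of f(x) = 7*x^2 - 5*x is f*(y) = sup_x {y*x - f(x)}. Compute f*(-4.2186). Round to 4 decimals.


f*(y) = sup_x {y*x - a*x^2 - b*x} = sup_x {(y-b)*x - a*x^2}
FOC: (y - b) - 2a*x = 0 => x* = (y - b)/(2a)
x* = (-4.2186 + 5)/(2*7) = 0.0558
f*(-4.2186) = (y-b)^2/(4a) = (-4.2186 + 5)^2/(4*7)
= 0.6106/28 = 0.0218


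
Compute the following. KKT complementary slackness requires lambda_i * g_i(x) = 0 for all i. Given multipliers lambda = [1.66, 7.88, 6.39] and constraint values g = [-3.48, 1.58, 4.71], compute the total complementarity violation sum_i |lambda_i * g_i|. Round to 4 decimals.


KKT complementary slackness check:
lambda_1 * g_1 = 1.66 * -3.48 = -5.7768
lambda_2 * g_2 = 7.88 * 1.58 = 12.4504
lambda_3 * g_3 = 6.39 * 4.71 = 30.0969
Total violation = 5.7768 + 12.4504 + 30.0969 = 48.3241


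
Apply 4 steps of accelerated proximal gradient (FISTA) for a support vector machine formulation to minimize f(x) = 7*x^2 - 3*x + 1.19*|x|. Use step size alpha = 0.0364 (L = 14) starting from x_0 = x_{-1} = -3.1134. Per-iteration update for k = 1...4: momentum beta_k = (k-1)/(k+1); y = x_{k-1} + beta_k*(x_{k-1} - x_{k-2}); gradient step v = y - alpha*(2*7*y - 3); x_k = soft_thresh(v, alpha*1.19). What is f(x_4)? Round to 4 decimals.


FISTA on f(x) = 7*x^2 - 3*x + 1.19*|x|
L = 14, alpha = 0.0364
Iteration 1: beta = 0.0, y = -3.1134 + 0.0*(-3.1134 + 3.1134) = -3.1134
  grad(y) = -46.5876, v = y - alpha*grad = -1.4176
  prox(v) = soft_thresh(-1.4176, 0.0433) = -1.3743
Iteration 2: beta = 0.3333, y = -1.3743 + 0.3333*(-1.3743 + 3.1134) = -0.7946
  grad(y) = -14.1243, v = y - alpha*grad = -0.2805
  prox(v) = soft_thresh(-0.2805, 0.0433) = -0.2372
Iteration 3: beta = 0.5, y = -0.2372 + 0.5*(-0.2372 + 1.3743) = 0.3314
  grad(y) = 1.6399, v = y - alpha*grad = 0.2717
  prox(v) = soft_thresh(0.2717, 0.0433) = 0.2284
Iteration 4: beta = 0.6, y = 0.2284 + 0.6*(0.2284 + 0.2372) = 0.5078
  grad(y) = 4.1085, v = y - alpha*grad = 0.3582
  prox(v) = soft_thresh(0.3582, 0.0433) = 0.3149
f(x_4) = 7*0.3149^2 - 3*0.3149 + 1.19*|0.3149| = 0.1241


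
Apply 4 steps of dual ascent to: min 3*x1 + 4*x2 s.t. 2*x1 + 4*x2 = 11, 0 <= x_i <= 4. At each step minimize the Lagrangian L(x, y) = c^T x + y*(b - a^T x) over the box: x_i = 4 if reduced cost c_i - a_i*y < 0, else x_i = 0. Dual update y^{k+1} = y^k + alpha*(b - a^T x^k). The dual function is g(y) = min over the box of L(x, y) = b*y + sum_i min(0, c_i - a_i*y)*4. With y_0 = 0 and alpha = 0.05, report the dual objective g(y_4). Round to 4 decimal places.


Dual ascent for LP: min 3*x1 + 4*x2, 2*x1 + 4*x2 = 11, 0 <= x_i <= 4
Step 1: y^k = 0.0, reduced costs: (3.0, 4.0)
  x^k = (0.0, 0.0), subgradient = b - a^T x = 11.0
  y^{k+1} = 0.0 + 0.05*11.0 = 0.55
Step 2: y^k = 0.55, reduced costs: (1.9, 1.8)
  x^k = (0.0, 0.0), subgradient = b - a^T x = 11.0
  y^{k+1} = 0.55 + 0.05*11.0 = 1.1
Step 3: y^k = 1.1, reduced costs: (0.8, -0.4)
  x^k = (0.0, 4.0), subgradient = b - a^T x = -5.0
  y^{k+1} = 1.1 + 0.05*-5.0 = 0.85
Step 4: y^k = 0.85, reduced costs: (1.3, 0.6)
  x^k = (0.0, 0.0), subgradient = b - a^T x = 11.0
  y^{k+1} = 0.85 + 0.05*11.0 = 1.4
Dual objective at y_4 = 1.4: reduced costs (0.2, -1.6), box minimizer x = (0.0, 4.0)
g(y_4) = b*y + (c1 - a1*y)*x1 + (c2 - a2*y)*x2 = 11*1.4 + 0.2*0.0 + (-1.6)*4.0 = 15.4 + 0.0 - 6.4 = 9.0


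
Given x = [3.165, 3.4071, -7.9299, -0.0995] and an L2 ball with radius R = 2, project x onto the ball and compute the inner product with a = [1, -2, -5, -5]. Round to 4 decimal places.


Step 1: Compute ||x|| (intermediates to 6 decimals).
||x|| = sqrt(3.165^2 + 3.4071^2 + (-7.9299)^2 + (-0.0995)^2) = 9.193409
Step 2: Project.
Since ||x|| > R, scale = R/||x|| = 2/9.193409 = 0.217547, proj(x) = scale * x
proj(x) = [0.688536, 0.741204, -1.725126, -0.021646]
Step 3: Dot product.
a^T * proj(x) = 1*0.688536 - 2*0.741204 - 5*(-1.725126) - 5*(-0.021646) = 7.94


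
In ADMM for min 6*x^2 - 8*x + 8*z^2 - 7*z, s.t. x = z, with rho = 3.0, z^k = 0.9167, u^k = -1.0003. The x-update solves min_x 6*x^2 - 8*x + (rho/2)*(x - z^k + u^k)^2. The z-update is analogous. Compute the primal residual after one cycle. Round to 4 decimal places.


ADMM iteration with rho = 3.0, z^k = 0.9167, u^k = -1.0003
Step 1: x-update.
Minimize 6*x^2 - 8*x + (3.0/2)*(x - 0.9167 - 1.0003)^2
FOC: (2*6 + 3.0)*x = 8 + 3.0*(0.9167 + 1.0003)
x^{k+1} = 0.9167
Step 2: z-update.
Minimize 8*z^2 - 7*z + (3.0/2)*(0.9167 - z - 1.0003)^2
FOC: (2*8 + 3.0)*z = 7 + 3.0*(0.9167 - 1.0003)
z^{k+1} = 0.3552
Step 3: u-update.
u^{k+1} = -1.0003 + 0.9167 - 0.3552 = -0.4388
Step 4: Primal residual = |0.9167 - 0.3552| = 0.5615


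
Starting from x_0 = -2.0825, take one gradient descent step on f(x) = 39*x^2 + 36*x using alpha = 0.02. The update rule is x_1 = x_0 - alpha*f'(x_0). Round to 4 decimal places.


We compute the gradient at x_0 and apply the update.
f'(x) = 78*x + 36
f'(-2.0825) = 78*-2.0825 + 36 = -126.435
x_1 = -2.0825 - 0.02*-126.435 = 0.4462


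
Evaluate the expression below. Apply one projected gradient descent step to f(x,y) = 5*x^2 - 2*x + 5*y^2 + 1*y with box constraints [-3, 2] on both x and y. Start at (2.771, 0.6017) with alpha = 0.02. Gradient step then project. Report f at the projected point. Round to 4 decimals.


Step 1: Compute gradient at (2.771, 0.6017).
grad_x = 2*5*2.771 - 2 = 25.71
grad_y = 2*5*0.6017 + 1 = 7.017
Step 2: Gradient step.
x_raw = 2.771 - 0.02*25.71 = 2.2568
y_raw = 0.6017 - 0.02*7.017 = 0.4614
Step 3: Project onto [-3, 2].
x_proj = clip(2.2568) = 2.0
y_proj = clip(0.4614) = 0.4614
Step 4: Evaluate f.
f(2.0, 0.4614) = 17.5256


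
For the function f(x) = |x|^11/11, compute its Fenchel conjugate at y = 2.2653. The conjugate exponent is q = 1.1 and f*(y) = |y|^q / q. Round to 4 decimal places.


The conjugate exponent q satisfies 1/p + 1/q = 1.
p = 11, so q = 11/(11 - 1) = 1.1
|y|^q = 2.2653^1.1 = 2.4583
f*(2.2653) = 2.4583 / 1.1 = 2.2348


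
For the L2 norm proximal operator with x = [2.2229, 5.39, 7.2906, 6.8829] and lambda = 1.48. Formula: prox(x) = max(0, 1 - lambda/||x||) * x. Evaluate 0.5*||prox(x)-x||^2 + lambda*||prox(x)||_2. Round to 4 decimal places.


Step 1: Compute ||x||.
||x|| = 11.5983
Step 2: Compute scaling factor.
scale = max(0, 1 - 1.48/11.5983) = 0.8724
Step 3: prox(x) = [1.9392, 4.7022, 6.3603, 6.0046]
||prox(x)|| = 10.1183
Step 4: Proximal objective.
0.5*||prox-x||^2 = 1.0952
lambda*||prox|| = 14.9751
Total = 16.0703


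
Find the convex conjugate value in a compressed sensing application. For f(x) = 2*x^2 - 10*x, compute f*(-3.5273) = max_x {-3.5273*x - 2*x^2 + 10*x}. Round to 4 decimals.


f*(y) = sup_x {y*x - a*x^2 - b*x} = sup_x {(y-b)*x - a*x^2}
FOC: (y - b) - 2a*x = 0 => x* = (y - b)/(2a)
x* = (-3.5273 + 10)/(2*2) = 1.6182
f*(-3.5273) = (y-b)^2/(4a) = (-3.5273 + 10)^2/(4*2)
= 41.8958/8 = 5.237


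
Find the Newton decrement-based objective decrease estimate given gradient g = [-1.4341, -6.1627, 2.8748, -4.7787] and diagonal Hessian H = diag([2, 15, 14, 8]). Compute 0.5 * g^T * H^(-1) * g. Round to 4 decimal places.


Step 1: H is diagonal, so H^(-1) * g = [-0.7171, -0.4108, 0.2053, -0.5973].
Step 2: g^T H^(-1) g = sum_i g_i^2 / H_ii
  = (-1.4341)^2/2 + (-6.1627)^2/15 + (2.8748)^2/14 + (-4.7787)^2/8
  = 1.0283 + 2.5319 + 0.5903 + 2.8545 = 7.0051
Step 3: Objective decrease = 0.5 * g^T H^(-1) g = 3.5025


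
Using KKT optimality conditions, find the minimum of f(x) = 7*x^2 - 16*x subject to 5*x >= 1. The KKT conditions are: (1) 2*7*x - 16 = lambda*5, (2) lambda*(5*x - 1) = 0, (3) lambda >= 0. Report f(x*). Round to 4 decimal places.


Step 1: Try lambda = 0 (constraint inactive).
Stationarity: 2*7*x - 16 = 0
x* = 16/(2*7) = 8/7 = 1.1429 (rounded; the exact value 8/7 is used below)
Check constraint: 5*1.1429 = 5.7145 >= 1 -- satisfied.
Step 2: Compute optimal value.
f(x*) = 7*(8/7)^2 - 16*(8/7) = -9.1429


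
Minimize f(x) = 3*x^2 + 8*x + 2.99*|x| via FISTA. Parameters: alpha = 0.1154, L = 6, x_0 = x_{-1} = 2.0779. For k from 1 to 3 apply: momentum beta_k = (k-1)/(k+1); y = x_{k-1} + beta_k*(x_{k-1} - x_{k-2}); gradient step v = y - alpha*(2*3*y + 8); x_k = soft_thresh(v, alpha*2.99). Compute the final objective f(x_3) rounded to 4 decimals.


FISTA on f(x) = 3*x^2 + 8*x + 2.99*|x|
L = 6, alpha = 0.1154
Iteration 1: beta = 0.0, y = 2.0779 + 0.0*(2.0779 - 2.0779) = 2.0779
  grad(y) = 20.4674, v = y - alpha*grad = -0.284
  prox(v) = soft_thresh(-0.284, 0.345) = 0.0
Iteration 2: beta = 0.3333, y = 0.0 + 0.3333*(0.0 - 2.0779) = -0.6926
  grad(y) = 3.8442, v = y - alpha*grad = -1.1363
  prox(v) = soft_thresh(-1.1363, 0.345) = -0.7912
Iteration 3: beta = 0.5, y = -0.7912 + 0.5*(-0.7912 - 0.0) = -1.1868
  grad(y) = 0.8791, v = y - alpha*grad = -1.2883
  prox(v) = soft_thresh(-1.2883, 0.345) = -0.9432
f(x_3) = 3*(-0.9432)^2 + 8*(-0.9432) + 2.99*|-0.9432| = -2.0565


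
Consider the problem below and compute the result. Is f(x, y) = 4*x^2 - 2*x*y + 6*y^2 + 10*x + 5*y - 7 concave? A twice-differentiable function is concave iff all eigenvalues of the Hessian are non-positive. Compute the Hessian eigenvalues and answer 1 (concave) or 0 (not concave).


The Hessian of f(x,y) = 4*x^2 - 2*x*y + 6*y^2 + 10*x + 5*y - 7 is:
H = [[8, -2], [-2, 12]]
Trace = 8 + 12 = 20
Determinant = 8*12 - (-2)^2 = 92
Discriminant = (20)^2 - 4*92 = 32.0
Eigenvalues: lambda_1 = 7.1716, lambda_2 = 12.8284
The function is not concave.

0


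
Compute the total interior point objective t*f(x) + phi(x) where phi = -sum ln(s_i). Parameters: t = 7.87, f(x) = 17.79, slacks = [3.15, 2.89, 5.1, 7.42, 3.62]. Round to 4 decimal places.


Step 1: Compute log-barrier.
ln values: [1.1474, 1.0613, 1.6292, 2.0042, 1.2865]
phi = -(1.1474 + 1.0613 + 1.6292 + 2.0042 + 1.2865) = -7.1286
Step 2: Compute augmented objective.
t*f(x) = 7.87*17.79 = 140.0073
Total = 140.0073 - 7.1286 = 132.8787


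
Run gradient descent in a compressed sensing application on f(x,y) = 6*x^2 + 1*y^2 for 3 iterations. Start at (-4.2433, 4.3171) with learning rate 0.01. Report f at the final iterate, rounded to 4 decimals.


Gradient descent on f(x,y) = 6*x^2 + 1*y^2.
Starting point: (-4.2433, 4.3171), alpha = 0.01
Step 1: grad_x = 2*6*-4.2433 = -50.9196, grad_y = 2*1*4.3171 = 8.6342
  x_1 = -4.2433 - 0.01*-50.9196 = -3.7341
  y_1 = 4.3171 - 0.01*8.6342 = 4.2308
Step 2: grad_x = 2*6*-3.7341 = -44.8092, grad_y = 2*1*4.2308 = 8.4615
  x_2 = -3.7341 - 0.01*-44.8092 = -3.286
  y_2 = 4.2308 - 0.01*8.4615 = 4.1461
Step 3: grad_x = 2*6*-3.286 = -39.4321, grad_y = 2*1*4.1461 = 8.2923
  x_3 = -3.286 - 0.01*-39.4321 = -2.8917
  y_3 = 4.1461 - 0.01*8.2923 = 4.0632
f(-2.8917, 4.0632) = 6*(-2.8917)^2 + 1*4.0632^2 = 66.681


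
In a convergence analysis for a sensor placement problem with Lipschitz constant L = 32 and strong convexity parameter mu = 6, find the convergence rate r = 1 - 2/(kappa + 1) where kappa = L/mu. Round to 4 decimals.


Step 1: Compute the condition number.
kappa = L/mu = 32/6 = 5.3333
Step 2: Compute the convergence rate.
r = 1 - 2/(kappa + 1) = 1 - 2*mu/(L + mu) = (L - mu)/(L + mu) = 26/38 = 0.6842


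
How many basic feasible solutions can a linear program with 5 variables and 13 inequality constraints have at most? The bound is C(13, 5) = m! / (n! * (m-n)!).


Each vertex corresponds to some choice of n active constraints out of m, so the number of vertices is at most C(m, n) = m! / (n!(m-n)!).
m = 13, n = 5
Numerator: 13 * 12 * 11 * 10 * 9
Denominator: 5! = 120
C(13, 5) = 1287


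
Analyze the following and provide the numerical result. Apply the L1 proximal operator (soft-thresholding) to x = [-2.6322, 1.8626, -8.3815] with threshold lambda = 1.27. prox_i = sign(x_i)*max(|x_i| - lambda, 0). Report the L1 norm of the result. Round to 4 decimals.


Soft-thresholding with lambda = 1.27:
prox(-2.6322) = sign(-2.6322)*max(|-2.6322| - 1.27, 0) = -1.3622
prox(1.8626) = sign(1.8626)*max(|1.8626| - 1.27, 0) = 0.5926
prox(-8.3815) = sign(-8.3815)*max(|-8.3815| - 1.27, 0) = -7.1115
prox(x) = [-1.3622, 0.5926, -7.1115]
||prox(x)||_1 = 1.3622 + 0.5926 + 7.1115 = 9.0663


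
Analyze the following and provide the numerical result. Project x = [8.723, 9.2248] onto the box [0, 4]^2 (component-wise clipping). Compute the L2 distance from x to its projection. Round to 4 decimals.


Project each component onto [0, 4].
clip(8.723) = 4.0, clip(9.2248) = 4.0
Projection = [4.0, 4.0]
Squared diffs: [22.3067, 27.2985]
Distance = sqrt(49.6052) = 7.0431


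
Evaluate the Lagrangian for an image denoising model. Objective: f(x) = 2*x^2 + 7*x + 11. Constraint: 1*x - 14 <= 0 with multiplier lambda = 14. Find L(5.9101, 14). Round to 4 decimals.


Step 1: Evaluate f(x).
f(5.9101) = 2*5.9101^2 + 7*5.9101 + 11 = 122.2293
Step 2: Evaluate g(x).
g(5.9101) = 1*5.9101 - 14 = -8.0899
Step 3: Compute Lagrangian.
L = 122.2293 + 14*-8.0899 = 8.9707


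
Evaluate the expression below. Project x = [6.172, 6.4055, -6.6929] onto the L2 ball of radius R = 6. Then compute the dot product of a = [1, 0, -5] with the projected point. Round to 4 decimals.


Step 1: Compute ||x|| (intermediates to 6 decimals).
||x|| = sqrt(6.172^2 + 6.4055^2 + (-6.6929)^2) = 11.131888
Step 2: Project.
Since ||x|| > R, scale = R/||x|| = 6/11.131888 = 0.538992, proj(x) = scale * x
proj(x) = [3.326659, 3.452513, -3.60742]
Step 3: Dot product.
a^T * proj(x) = 1*3.326659 + 0*3.452513 - 5*(-3.60742) = 21.3638


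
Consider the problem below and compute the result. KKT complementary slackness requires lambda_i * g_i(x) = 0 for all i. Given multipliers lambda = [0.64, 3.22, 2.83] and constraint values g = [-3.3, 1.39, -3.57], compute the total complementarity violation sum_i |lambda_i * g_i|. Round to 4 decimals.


KKT complementary slackness check:
lambda_1 * g_1 = 0.64 * -3.3 = -2.112
lambda_2 * g_2 = 3.22 * 1.39 = 4.4758
lambda_3 * g_3 = 2.83 * -3.57 = -10.1031
Total violation = 2.112 + 4.4758 + 10.1031 = 16.6909


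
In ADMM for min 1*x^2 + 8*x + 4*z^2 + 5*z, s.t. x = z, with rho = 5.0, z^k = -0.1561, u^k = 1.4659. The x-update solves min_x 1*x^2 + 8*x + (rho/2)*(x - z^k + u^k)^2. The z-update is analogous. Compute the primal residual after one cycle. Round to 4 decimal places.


ADMM iteration with rho = 5.0, z^k = -0.1561, u^k = 1.4659
Step 1: x-update.
Minimize 1*x^2 + 8*x + (5.0/2)*(x + 0.1561 + 1.4659)^2
FOC: (2*1 + 5.0)*x = -8 + 5.0*(-0.1561 - 1.4659)
x^{k+1} = -2.3014
Step 2: z-update.
Minimize 4*z^2 + 5*z + (5.0/2)*(-2.3014 - z + 1.4659)^2
FOC: (2*4 + 5.0)*z = -5 + 5.0*(-2.3014 + 1.4659)
z^{k+1} = -0.706
Step 3: u-update.
u^{k+1} = 1.4659 - 2.3014 + 0.706 = -0.1296
Step 4: Primal residual = |-2.3014 + 0.706| = 1.5955


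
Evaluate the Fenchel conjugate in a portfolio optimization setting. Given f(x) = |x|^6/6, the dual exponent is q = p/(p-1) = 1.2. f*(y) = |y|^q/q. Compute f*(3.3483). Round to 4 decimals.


The conjugate exponent q satisfies 1/p + 1/q = 1.
p = 6, so q = 6/(6 - 1) = 1.2
|y|^q = 3.3483^1.2 = 4.2637
f*(3.3483) = 4.2637 / 1.2 = 3.5531


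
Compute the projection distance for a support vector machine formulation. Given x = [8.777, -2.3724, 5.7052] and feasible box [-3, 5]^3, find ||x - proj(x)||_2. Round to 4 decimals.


Project each component onto [-3, 5].
clip(8.777) = 5.0, clip(-2.3724) = -2.3724, clip(5.7052) = 5.0
Projection = [5.0, -2.3724, 5.0]
Squared diffs: [14.2657, 0.0, 0.4973]
Distance = sqrt(14.763) = 3.8423


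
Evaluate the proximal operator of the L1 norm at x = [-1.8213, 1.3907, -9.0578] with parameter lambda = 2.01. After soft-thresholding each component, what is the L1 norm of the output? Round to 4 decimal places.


Soft-thresholding with lambda = 2.01:
prox(-1.8213) = sign(-1.8213)*max(|-1.8213| - 2.01, 0) = 0.0
prox(1.3907) = sign(1.3907)*max(|1.3907| - 2.01, 0) = 0.0
prox(-9.0578) = sign(-9.0578)*max(|-9.0578| - 2.01, 0) = -7.0478
prox(x) = [0.0, 0.0, -7.0478]
||prox(x)||_1 = 0.0 + 0.0 + 7.0478 = 7.0478


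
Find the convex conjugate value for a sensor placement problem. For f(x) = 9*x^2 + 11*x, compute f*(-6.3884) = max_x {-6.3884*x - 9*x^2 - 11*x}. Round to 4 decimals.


f*(y) = sup_x {y*x - a*x^2 - b*x} = sup_x {(y-b)*x - a*x^2}
FOC: (y - b) - 2a*x = 0 => x* = (y - b)/(2a)
x* = (-6.3884 - 11)/(2*9) = -0.966
f*(-6.3884) = (y-b)^2/(4a) = (-6.3884 - 11)^2/(4*9)
= 302.3565/36 = 8.3988


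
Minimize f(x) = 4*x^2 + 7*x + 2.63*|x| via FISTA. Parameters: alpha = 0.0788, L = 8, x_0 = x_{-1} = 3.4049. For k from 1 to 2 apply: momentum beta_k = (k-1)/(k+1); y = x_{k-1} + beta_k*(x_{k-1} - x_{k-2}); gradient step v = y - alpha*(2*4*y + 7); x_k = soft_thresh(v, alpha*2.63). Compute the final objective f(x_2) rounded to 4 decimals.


FISTA on f(x) = 4*x^2 + 7*x + 2.63*|x|
L = 8, alpha = 0.0788
Iteration 1: beta = 0.0, y = 3.4049 + 0.0*(3.4049 - 3.4049) = 3.4049
  grad(y) = 34.2392, v = y - alpha*grad = 0.7069
  prox(v) = soft_thresh(0.7069, 0.2072) = 0.4996
Iteration 2: beta = 0.3333, y = 0.4996 + 0.3333*(0.4996 - 3.4049) = -0.4688
  grad(y) = 3.2494, v = y - alpha*grad = -0.7249
  prox(v) = soft_thresh(-0.7249, 0.2072) = -0.5176
f(x_2) = 4*(-0.5176)^2 + 7*(-0.5176) + 2.63*|-0.5176| = -1.1903


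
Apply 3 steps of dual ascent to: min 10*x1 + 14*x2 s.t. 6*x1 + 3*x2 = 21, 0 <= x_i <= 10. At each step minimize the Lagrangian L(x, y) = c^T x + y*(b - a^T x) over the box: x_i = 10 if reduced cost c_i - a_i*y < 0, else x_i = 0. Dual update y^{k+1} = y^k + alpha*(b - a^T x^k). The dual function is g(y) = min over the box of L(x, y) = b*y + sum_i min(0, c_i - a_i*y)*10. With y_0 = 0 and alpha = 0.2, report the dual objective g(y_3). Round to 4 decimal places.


Dual ascent for LP: min 10*x1 + 14*x2, 6*x1 + 3*x2 = 21, 0 <= x_i <= 10
Step 1: y^k = 0.0, reduced costs: (10.0, 14.0)
  x^k = (0.0, 0.0), subgradient = b - a^T x = 21.0
  y^{k+1} = 0.0 + 0.2*21.0 = 4.2
Step 2: y^k = 4.2, reduced costs: (-15.2, 1.4)
  x^k = (10.0, 0.0), subgradient = b - a^T x = -39.0
  y^{k+1} = 4.2 + 0.2*-39.0 = -3.6
Step 3: y^k = -3.6, reduced costs: (31.6, 24.8)
  x^k = (0.0, 0.0), subgradient = b - a^T x = 21.0
  y^{k+1} = -3.6 + 0.2*21.0 = 0.6
Dual objective at y_3 = 0.6: reduced costs (6.4, 12.2), box minimizer x = (0.0, 0.0)
g(y_3) = b*y + (c1 - a1*y)*x1 + (c2 - a2*y)*x2 = 21*0.6 + 6.4*0.0 + 12.2*0.0 = 12.6 + 0.0 + 0.0 = 12.6


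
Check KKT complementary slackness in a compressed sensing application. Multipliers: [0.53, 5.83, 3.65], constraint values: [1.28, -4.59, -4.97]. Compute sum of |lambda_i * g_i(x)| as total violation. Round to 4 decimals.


KKT complementary slackness check:
lambda_1 * g_1 = 0.53 * 1.28 = 0.6784
lambda_2 * g_2 = 5.83 * -4.59 = -26.7597
lambda_3 * g_3 = 3.65 * -4.97 = -18.1405
Total violation = 0.6784 + 26.7597 + 18.1405 = 45.5786


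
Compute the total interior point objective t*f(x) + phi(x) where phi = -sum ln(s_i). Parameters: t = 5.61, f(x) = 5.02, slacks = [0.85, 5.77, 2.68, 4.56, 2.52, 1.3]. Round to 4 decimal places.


Step 1: Compute log-barrier.
ln values: [-0.1625, 1.7527, 0.9858, 1.5173, 0.9243, 0.2624]
phi = -(-0.1625 + 1.7527 + 0.9858 + 1.5173 + 0.9243 + 0.2624) = -5.2799
Step 2: Compute augmented objective.
t*f(x) = 5.61*5.02 = 28.1622
Total = 28.1622 - 5.2799 = 22.8823


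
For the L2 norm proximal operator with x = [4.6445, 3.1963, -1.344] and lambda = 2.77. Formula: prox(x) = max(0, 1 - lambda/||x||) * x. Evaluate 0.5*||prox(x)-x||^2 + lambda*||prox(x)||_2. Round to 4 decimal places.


Step 1: Compute ||x||.
||x|| = 5.796
Step 2: Compute scaling factor.
scale = max(0, 1 - 2.77/5.796) = 0.5221
Step 3: prox(x) = [2.4248, 1.6687, -0.7017]
||prox(x)|| = 3.026
Step 4: Proximal objective.
0.5*||prox-x||^2 = 3.8365
lambda*||prox|| = 8.382
Total = 12.2186


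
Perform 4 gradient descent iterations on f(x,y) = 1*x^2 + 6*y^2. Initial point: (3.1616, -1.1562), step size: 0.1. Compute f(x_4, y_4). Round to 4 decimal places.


Gradient descent on f(x,y) = 1*x^2 + 6*y^2.
Starting point: (3.1616, -1.1562), alpha = 0.1
Step 1: grad_x = 2*1*3.1616 = 6.3232, grad_y = 2*6*-1.1562 = -13.8744
  x_1 = 3.1616 - 0.1*6.3232 = 2.5293
  y_1 = -1.1562 - 0.1*-13.8744 = 0.2312
Step 2: grad_x = 2*1*2.5293 = 5.0586, grad_y = 2*6*0.2312 = 2.7749
  x_2 = 2.5293 - 0.1*5.0586 = 2.0234
  y_2 = 0.2312 - 0.1*2.7749 = -0.0462
Step 3: grad_x = 2*1*2.0234 = 4.0468, grad_y = 2*6*-0.0462 = -0.555
  x_3 = 2.0234 - 0.1*4.0468 = 1.6187
  y_3 = -0.0462 - 0.1*-0.555 = 0.0092
Step 4: grad_x = 2*1*1.6187 = 3.2375, grad_y = 2*6*0.0092 = 0.111
  x_4 = 1.6187 - 0.1*3.2375 = 1.295
  y_4 = 0.0092 - 0.1*0.111 = -0.0018
f(1.295, -0.0018) = 1*1.295^2 + 6*(-0.0018)^2 = 1.677


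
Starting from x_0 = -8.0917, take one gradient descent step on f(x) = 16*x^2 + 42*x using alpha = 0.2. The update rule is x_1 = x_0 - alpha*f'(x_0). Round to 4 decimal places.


We compute the gradient at x_0 and apply the update.
f'(x) = 32*x + 42
f'(-8.0917) = 32*-8.0917 + 42 = -216.9344
x_1 = -8.0917 - 0.2*-216.9344 = 35.2952


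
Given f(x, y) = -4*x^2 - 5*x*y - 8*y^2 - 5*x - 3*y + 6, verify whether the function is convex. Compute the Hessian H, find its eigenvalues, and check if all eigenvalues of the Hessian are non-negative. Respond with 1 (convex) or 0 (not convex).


The Hessian of f(x,y) = -4*x^2 - 5*x*y - 8*y^2 - 5*x - 3*y + 6 is:
H = [[-8, -5], [-5, -16]]
Trace = -8 - 16 = -24
Determinant = -8*-16 - (-5)^2 = 103
Discriminant = (-24)^2 - 4*103 = 164.0
Eigenvalues: lambda_1 = -18.4031, lambda_2 = -5.5969
The function is not convex.

0


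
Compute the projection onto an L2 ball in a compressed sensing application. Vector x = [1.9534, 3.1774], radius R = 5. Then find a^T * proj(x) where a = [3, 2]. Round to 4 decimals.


Step 1: Compute ||x|| (intermediates to 6 decimals).
||x|| = sqrt(1.9534^2 + 3.1774^2) = 3.729831
Step 2: Project.
Since ||x|| <= R, proj = x (no scaling needed).
proj(x) = [1.9534, 3.1774]
Step 3: Dot product.
a^T * proj(x) = 3*1.9534 + 2*3.1774 = 12.215


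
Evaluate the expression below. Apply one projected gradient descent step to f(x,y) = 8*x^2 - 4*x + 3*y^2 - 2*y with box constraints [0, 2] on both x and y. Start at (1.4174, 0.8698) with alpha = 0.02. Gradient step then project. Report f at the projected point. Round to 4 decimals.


Step 1: Compute gradient at (1.4174, 0.8698).
grad_x = 2*8*1.4174 - 4 = 18.6784
grad_y = 2*3*0.8698 - 2 = 3.2188
Step 2: Gradient step.
x_raw = 1.4174 - 0.02*18.6784 = 1.0438
y_raw = 0.8698 - 0.02*3.2188 = 0.8054
Step 3: Project onto [0, 2].
x_proj = clip(1.0438) = 1.0438
y_proj = clip(0.8054) = 0.8054
Step 4: Evaluate f.
f(1.0438, 0.8054) = 4.8766


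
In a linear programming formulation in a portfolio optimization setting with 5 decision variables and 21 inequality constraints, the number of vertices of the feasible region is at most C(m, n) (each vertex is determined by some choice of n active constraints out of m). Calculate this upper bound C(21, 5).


Each vertex corresponds to some choice of n active constraints out of m, so the number of vertices is at most C(m, n) = m! / (n!(m-n)!).
m = 21, n = 5
Numerator: 21 * 20 * 19 * 18 * 17
Denominator: 5! = 120
C(21, 5) = 20349


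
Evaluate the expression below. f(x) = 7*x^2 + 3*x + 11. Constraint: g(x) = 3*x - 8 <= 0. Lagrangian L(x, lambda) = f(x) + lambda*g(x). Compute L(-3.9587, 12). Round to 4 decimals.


Step 1: Evaluate f(x).
f(-3.9587) = 7*(-3.9587)^2 + 3*(-3.9587) + 11 = 108.823
Step 2: Evaluate g(x).
g(-3.9587) = 3*-3.9587 - 8 = -19.8761
Step 3: Compute Lagrangian.
L = 108.823 + 12*-19.8761 = -129.6902


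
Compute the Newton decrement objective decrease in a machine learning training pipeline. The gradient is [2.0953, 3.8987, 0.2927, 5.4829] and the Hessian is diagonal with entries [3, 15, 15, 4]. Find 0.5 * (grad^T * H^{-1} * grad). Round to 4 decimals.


Step 1: H is diagonal, so H^(-1) * g = [0.6984, 0.2599, 0.0195, 1.3707].
Step 2: g^T H^(-1) g = sum_i g_i^2 / H_ii
  = (2.0953)^2/3 + (3.8987)^2/15 + (0.2927)^2/15 + (5.4829)^2/4
  = 1.4634 + 1.0133 + 0.0057 + 7.5155 = 9.998
Step 3: Objective decrease = 0.5 * g^T H^(-1) g = 4.999


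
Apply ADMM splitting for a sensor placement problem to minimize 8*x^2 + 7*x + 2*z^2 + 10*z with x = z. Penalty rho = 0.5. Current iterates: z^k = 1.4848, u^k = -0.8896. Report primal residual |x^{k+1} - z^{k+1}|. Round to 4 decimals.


ADMM iteration with rho = 0.5, z^k = 1.4848, u^k = -0.8896
Step 1: x-update.
Minimize 8*x^2 + 7*x + (0.5/2)*(x - 1.4848 - 0.8896)^2
FOC: (2*8 + 0.5)*x = -7 + 0.5*(1.4848 + 0.8896)
x^{k+1} = -0.3523
Step 2: z-update.
Minimize 2*z^2 + 10*z + (0.5/2)*(-0.3523 - z - 0.8896)^2
FOC: (2*2 + 0.5)*z = -10 + 0.5*(-0.3523 - 0.8896)
z^{k+1} = -2.3602
Step 3: u-update.
u^{k+1} = -0.8896 - 0.3523 + 2.3602 = 1.1183
Step 4: Primal residual = |-0.3523 + 2.3602| = 2.0079


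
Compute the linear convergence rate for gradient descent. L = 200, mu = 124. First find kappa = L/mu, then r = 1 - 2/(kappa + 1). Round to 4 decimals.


Step 1: Compute the condition number.
kappa = L/mu = 200/124 = 1.6129
Step 2: Compute the convergence rate.
r = 1 - 2/(kappa + 1) = 1 - 2*mu/(L + mu) = (L - mu)/(L + mu) = 76/324 = 0.2346


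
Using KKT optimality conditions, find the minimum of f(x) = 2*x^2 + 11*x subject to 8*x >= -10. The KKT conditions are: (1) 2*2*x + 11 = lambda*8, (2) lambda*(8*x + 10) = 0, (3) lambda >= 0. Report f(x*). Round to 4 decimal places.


Step 1: Try lambda = 0 (constraint inactive).
x_unc = -11/(2*2) = -2.75
Check: 8*-2.75 = -22.0 < -10 -- violated!
Step 2: Constraint must be active: 8*x = -10
x* = -10/8 = -1.25
lambda = (2*2*(-1.25) + 11)/8 = 0.75
Step 3: Compute optimal value.
f(x*) = 2*(-1.25)^2 + 11*(-1.25) = -10.625


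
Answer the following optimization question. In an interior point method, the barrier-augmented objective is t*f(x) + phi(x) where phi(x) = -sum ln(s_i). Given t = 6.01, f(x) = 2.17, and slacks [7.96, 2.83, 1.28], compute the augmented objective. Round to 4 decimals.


Step 1: Compute log-barrier.
ln values: [2.0744, 1.0403, 0.2469]
phi = -(2.0744 + 1.0403 + 0.2469) = -3.3616
Step 2: Compute augmented objective.
t*f(x) = 6.01*2.17 = 13.0417
Total = 13.0417 - 3.3616 = 9.6801


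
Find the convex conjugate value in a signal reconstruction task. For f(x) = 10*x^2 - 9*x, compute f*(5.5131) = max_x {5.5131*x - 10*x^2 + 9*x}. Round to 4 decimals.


f*(y) = sup_x {y*x - a*x^2 - b*x} = sup_x {(y-b)*x - a*x^2}
FOC: (y - b) - 2a*x = 0 => x* = (y - b)/(2a)
x* = (5.5131 + 9)/(2*10) = 0.7257
f*(5.5131) = (y-b)^2/(4a) = (5.5131 + 9)^2/(4*10)
= 210.6301/40 = 5.2658


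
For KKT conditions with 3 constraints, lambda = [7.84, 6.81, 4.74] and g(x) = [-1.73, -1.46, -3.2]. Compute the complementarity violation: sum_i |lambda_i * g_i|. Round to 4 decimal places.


KKT complementary slackness check:
lambda_1 * g_1 = 7.84 * -1.73 = -13.5632
lambda_2 * g_2 = 6.81 * -1.46 = -9.9426
lambda_3 * g_3 = 4.74 * -3.2 = -15.168
Total violation = 13.5632 + 9.9426 + 15.168 = 38.6738


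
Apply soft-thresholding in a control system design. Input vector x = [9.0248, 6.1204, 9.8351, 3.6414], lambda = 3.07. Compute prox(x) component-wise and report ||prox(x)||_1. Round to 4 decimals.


Soft-thresholding with lambda = 3.07:
prox(9.0248) = sign(9.0248)*max(|9.0248| - 3.07, 0) = 5.9548
prox(6.1204) = sign(6.1204)*max(|6.1204| - 3.07, 0) = 3.0504
prox(9.8351) = sign(9.8351)*max(|9.8351| - 3.07, 0) = 6.7651
prox(3.6414) = sign(3.6414)*max(|3.6414| - 3.07, 0) = 0.5714
prox(x) = [5.9548, 3.0504, 6.7651, 0.5714]
||prox(x)||_1 = 5.9548 + 3.0504 + 6.7651 + 0.5714 = 16.3417


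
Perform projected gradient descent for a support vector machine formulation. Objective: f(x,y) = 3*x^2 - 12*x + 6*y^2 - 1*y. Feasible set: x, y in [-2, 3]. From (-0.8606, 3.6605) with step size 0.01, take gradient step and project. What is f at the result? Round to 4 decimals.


Step 1: Compute gradient at (-0.8606, 3.6605).
grad_x = 2*3*-0.8606 - 12 = -17.1636
grad_y = 2*6*3.6605 - 1 = 42.926
Step 2: Gradient step.
x_raw = -0.8606 - 0.01*-17.1636 = -0.689
y_raw = 3.6605 - 0.01*42.926 = 3.2312
Step 3: Project onto [-2, 3].
x_proj = clip(-0.689) = -0.689
y_proj = clip(3.2312) = 3.0
Step 4: Evaluate f.
f(-0.689, 3.0) = 60.6916


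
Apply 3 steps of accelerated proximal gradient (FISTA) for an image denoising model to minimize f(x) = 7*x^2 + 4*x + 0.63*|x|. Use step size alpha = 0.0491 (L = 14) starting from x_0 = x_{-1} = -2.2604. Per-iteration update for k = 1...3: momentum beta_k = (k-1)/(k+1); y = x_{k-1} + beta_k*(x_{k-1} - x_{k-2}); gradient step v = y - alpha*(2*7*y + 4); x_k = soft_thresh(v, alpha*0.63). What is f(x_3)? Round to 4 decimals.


FISTA on f(x) = 7*x^2 + 4*x + 0.63*|x|
L = 14, alpha = 0.0491
Iteration 1: beta = 0.0, y = -2.2604 + 0.0*(-2.2604 + 2.2604) = -2.2604
  grad(y) = -27.6456, v = y - alpha*grad = -0.903
  prox(v) = soft_thresh(-0.903, 0.0309) = -0.8721
Iteration 2: beta = 0.3333, y = -0.8721 + 0.3333*(-0.8721 + 2.2604) = -0.4093
  grad(y) = -1.7301, v = y - alpha*grad = -0.3243
  prox(v) = soft_thresh(-0.3243, 0.0309) = -0.2934
Iteration 3: beta = 0.5, y = -0.2934 + 0.5*(-0.2934 + 0.8721) = -0.0041
  grad(y) = 3.9428, v = y - alpha*grad = -0.1977
  prox(v) = soft_thresh(-0.1977, 0.0309) = -0.1667
f(x_3) = 7*(-0.1667)^2 + 4*(-0.1667) + 0.63*|-0.1667| = -0.3673


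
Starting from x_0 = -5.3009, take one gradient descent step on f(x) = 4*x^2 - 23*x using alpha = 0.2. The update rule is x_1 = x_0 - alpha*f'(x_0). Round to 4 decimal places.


We compute the gradient at x_0 and apply the update.
f'(x) = 8*x - 23
f'(-5.3009) = 8*-5.3009 - 23 = -65.4072
x_1 = -5.3009 - 0.2*-65.4072 = 7.7805


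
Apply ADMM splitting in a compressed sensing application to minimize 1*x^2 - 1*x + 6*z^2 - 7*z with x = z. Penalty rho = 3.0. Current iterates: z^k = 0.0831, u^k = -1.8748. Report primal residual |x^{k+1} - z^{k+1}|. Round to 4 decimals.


ADMM iteration with rho = 3.0, z^k = 0.0831, u^k = -1.8748
Step 1: x-update.
Minimize 1*x^2 - 1*x + (3.0/2)*(x - 0.0831 - 1.8748)^2
FOC: (2*1 + 3.0)*x = 1 + 3.0*(0.0831 + 1.8748)
x^{k+1} = 1.3747
Step 2: z-update.
Minimize 6*z^2 - 7*z + (3.0/2)*(1.3747 - z - 1.8748)^2
FOC: (2*6 + 3.0)*z = 7 + 3.0*(1.3747 - 1.8748)
z^{k+1} = 0.3667
Step 3: u-update.
u^{k+1} = -1.8748 + 1.3747 - 0.3667 = -0.8667
Step 4: Primal residual = |1.3747 - 0.3667| = 1.0081


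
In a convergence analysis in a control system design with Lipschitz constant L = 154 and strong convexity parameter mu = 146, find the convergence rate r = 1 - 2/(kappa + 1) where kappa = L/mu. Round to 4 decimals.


Step 1: Compute the condition number.
kappa = L/mu = 154/146 = 1.0548
Step 2: Compute the convergence rate.
r = 1 - 2/(kappa + 1) = 1 - 2*mu/(L + mu) = (L - mu)/(L + mu) = 8/300 = 0.0267


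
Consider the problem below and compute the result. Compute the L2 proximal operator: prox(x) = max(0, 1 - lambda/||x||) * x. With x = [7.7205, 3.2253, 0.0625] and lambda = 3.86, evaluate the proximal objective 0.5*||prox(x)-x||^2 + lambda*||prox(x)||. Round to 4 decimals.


Step 1: Compute ||x||.
||x|| = 8.3674
Step 2: Compute scaling factor.
scale = max(0, 1 - 3.86/8.3674) = 0.5387
Step 3: prox(x) = [4.1589, 1.7374, 0.0337]
||prox(x)|| = 4.5074
Step 4: Proximal objective.
0.5*||prox-x||^2 = 7.4498
lambda*||prox|| = 17.3986
Total = 24.8482


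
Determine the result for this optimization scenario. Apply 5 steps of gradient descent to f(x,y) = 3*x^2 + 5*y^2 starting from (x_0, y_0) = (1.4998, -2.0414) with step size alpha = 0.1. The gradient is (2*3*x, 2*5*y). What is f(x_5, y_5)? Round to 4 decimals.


Gradient descent on f(x,y) = 3*x^2 + 5*y^2.
Starting point: (1.4998, -2.0414), alpha = 0.1
Step 1: grad_x = 2*3*1.4998 = 8.9988, grad_y = 2*5*-2.0414 = -20.414
  x_1 = 1.4998 - 0.1*8.9988 = 0.5999
  y_1 = -2.0414 - 0.1*-20.414 = 0.0
Step 2: grad_x = 2*3*0.5999 = 3.5995, grad_y = 2*5*0.0 = 0.0
  x_2 = 0.5999 - 0.1*3.5995 = 0.24
  y_2 = 0.0 - 0.1*0.0 = 0.0
Step 3: grad_x = 2*3*0.24 = 1.4398, grad_y = 2*5*0.0 = 0.0
  x_3 = 0.24 - 0.1*1.4398 = 0.096
  y_3 = 0.0 - 0.1*0.0 = 0.0
Step 4: grad_x = 2*3*0.096 = 0.5759, grad_y = 2*5*0.0 = 0.0
  x_4 = 0.096 - 0.1*0.5759 = 0.0384
  y_4 = 0.0 - 0.1*0.0 = 0.0
Step 5: grad_x = 2*3*0.0384 = 0.2304, grad_y = 2*5*0.0 = 0.0
  x_5 = 0.0384 - 0.1*0.2304 = 0.0154
  y_5 = 0.0 - 0.1*0.0 = 0.0
f(0.0154, 0.0) = 3*0.0154^2 + 5*0.0^2 = 0.0007


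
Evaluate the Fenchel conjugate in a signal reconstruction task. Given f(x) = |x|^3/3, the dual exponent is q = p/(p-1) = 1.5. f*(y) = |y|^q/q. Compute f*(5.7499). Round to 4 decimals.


The conjugate exponent q satisfies 1/p + 1/q = 1.
p = 3, so q = 3/(3 - 1) = 1.5
|y|^q = 5.7499^1.5 = 13.7877
f*(5.7499) = 13.7877 / 1.5 = 9.1918


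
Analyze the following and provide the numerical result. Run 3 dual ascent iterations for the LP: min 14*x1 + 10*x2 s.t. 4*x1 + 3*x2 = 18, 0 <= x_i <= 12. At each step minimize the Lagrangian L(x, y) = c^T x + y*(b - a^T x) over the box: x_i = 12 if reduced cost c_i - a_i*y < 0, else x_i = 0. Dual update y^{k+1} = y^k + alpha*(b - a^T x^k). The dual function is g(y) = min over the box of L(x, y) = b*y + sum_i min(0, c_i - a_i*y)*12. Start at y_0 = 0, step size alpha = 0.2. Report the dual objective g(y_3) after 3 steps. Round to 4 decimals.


Dual ascent for LP: min 14*x1 + 10*x2, 4*x1 + 3*x2 = 18, 0 <= x_i <= 12
Step 1: y^k = 0.0, reduced costs: (14.0, 10.0)
  x^k = (0.0, 0.0), subgradient = b - a^T x = 18.0
  y^{k+1} = 0.0 + 0.2*18.0 = 3.6
Step 2: y^k = 3.6, reduced costs: (-0.4, -0.8)
  x^k = (12.0, 12.0), subgradient = b - a^T x = -66.0
  y^{k+1} = 3.6 + 0.2*-66.0 = -9.6
Step 3: y^k = -9.6, reduced costs: (52.4, 38.8)
  x^k = (0.0, 0.0), subgradient = b - a^T x = 18.0
  y^{k+1} = -9.6 + 0.2*18.0 = -6.0
Dual objective at y_3 = -6.0: reduced costs (38.0, 28.0), box minimizer x = (0.0, 0.0)
g(y_3) = b*y + (c1 - a1*y)*x1 + (c2 - a2*y)*x2 = 18*(-6.0) + 38.0*0.0 + 28.0*0.0 = -108.0 + 0.0 + 0.0 = -108.0


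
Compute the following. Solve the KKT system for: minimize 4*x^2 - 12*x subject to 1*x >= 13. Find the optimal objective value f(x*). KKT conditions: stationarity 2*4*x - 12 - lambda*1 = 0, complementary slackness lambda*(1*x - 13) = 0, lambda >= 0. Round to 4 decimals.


Step 1: Try lambda = 0 (constraint inactive).
x_unc = 12/(2*4) = 1.5
Check: 1*1.5 = 1.5 < 13 -- violated!
Step 2: Constraint must be active: 1*x = 13
x* = 13/1 = 13.0
lambda = (2*4*13.0 - 12)/1 = 92.0
Step 3: Compute optimal value.
f(x*) = 4*13.0^2 - 12*13.0 = 520.0


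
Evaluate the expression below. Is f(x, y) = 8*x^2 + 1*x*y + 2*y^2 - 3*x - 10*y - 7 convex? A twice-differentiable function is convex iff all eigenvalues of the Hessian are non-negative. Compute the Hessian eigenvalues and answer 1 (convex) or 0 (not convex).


The Hessian of f(x,y) = 8*x^2 + 1*x*y + 2*y^2 - 3*x - 10*y - 7 is:
H = [[16, 1], [1, 4]]
Trace = 16 + 4 = 20
Determinant = 16*4 - (1)^2 = 63
Discriminant = (20)^2 - 4*63 = 148.0
Eigenvalues: lambda_1 = 3.9172, lambda_2 = 16.0828
The function is convex.

1


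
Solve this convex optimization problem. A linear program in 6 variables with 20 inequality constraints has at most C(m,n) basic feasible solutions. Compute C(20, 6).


Each vertex corresponds to some choice of n active constraints out of m, so the number of vertices is at most C(m, n) = m! / (n!(m-n)!).
m = 20, n = 6
Numerator: 20 * 19 * 18 * 17 * 16 * 15
Denominator: 6! = 720
C(20, 6) = 38760


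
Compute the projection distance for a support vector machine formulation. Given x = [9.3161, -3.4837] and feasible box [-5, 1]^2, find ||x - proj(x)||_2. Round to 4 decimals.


Project each component onto [-5, 1].
clip(9.3161) = 1.0, clip(-3.4837) = -3.4837
Projection = [1.0, -3.4837]
Squared diffs: [69.1575, 0.0]
Distance = sqrt(69.1575) = 8.3161


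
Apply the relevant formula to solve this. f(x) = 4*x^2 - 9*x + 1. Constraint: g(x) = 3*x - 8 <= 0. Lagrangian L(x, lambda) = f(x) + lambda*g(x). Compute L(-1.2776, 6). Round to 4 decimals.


Step 1: Evaluate f(x).
f(-1.2776) = 4*(-1.2776)^2 - 9*(-1.2776) + 1 = 19.0274
Step 2: Evaluate g(x).
g(-1.2776) = 3*-1.2776 - 8 = -11.8328
Step 3: Compute Lagrangian.
L = 19.0274 + 6*-11.8328 = -51.9694


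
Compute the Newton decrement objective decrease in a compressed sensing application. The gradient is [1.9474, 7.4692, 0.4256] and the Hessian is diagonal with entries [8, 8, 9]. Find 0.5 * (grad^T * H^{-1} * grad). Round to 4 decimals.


Step 1: H is diagonal, so H^(-1) * g = [0.2434, 0.9337, 0.0473].
Step 2: g^T H^(-1) g = sum_i g_i^2 / H_ii
  = (1.9474)^2/8 + (7.4692)^2/8 + (0.4256)^2/9
  = 0.474 + 6.9736 + 0.0201 = 7.4678
Step 3: Objective decrease = 0.5 * g^T H^(-1) g = 3.7339


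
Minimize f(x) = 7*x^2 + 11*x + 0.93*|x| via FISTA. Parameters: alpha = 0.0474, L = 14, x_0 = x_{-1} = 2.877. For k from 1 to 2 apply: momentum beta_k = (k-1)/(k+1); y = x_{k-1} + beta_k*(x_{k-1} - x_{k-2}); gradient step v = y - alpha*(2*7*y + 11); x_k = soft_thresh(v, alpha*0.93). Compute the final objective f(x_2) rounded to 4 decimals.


FISTA on f(x) = 7*x^2 + 11*x + 0.93*|x|
L = 14, alpha = 0.0474
Iteration 1: beta = 0.0, y = 2.877 + 0.0*(2.877 - 2.877) = 2.877
  grad(y) = 51.278, v = y - alpha*grad = 0.4464
  prox(v) = soft_thresh(0.4464, 0.0441) = 0.4023
Iteration 2: beta = 0.3333, y = 0.4023 + 0.3333*(0.4023 - 2.877) = -0.4225
  grad(y) = 5.0844, v = y - alpha*grad = -0.6635
  prox(v) = soft_thresh(-0.6635, 0.0441) = -0.6195
f(x_2) = 7*(-0.6195)^2 + 11*(-0.6195) + 0.93*|-0.6195| = -3.5519
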